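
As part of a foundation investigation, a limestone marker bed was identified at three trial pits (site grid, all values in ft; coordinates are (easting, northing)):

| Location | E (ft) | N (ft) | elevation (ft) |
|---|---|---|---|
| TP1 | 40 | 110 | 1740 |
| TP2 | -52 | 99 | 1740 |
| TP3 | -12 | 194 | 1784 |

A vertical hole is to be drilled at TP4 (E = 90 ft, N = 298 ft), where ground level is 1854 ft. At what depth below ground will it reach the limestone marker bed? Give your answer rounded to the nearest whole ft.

25 ft

Let the plane be z = a·E + b·N + c.
TP2−TP1: −92a − 11b = 0;  TP3−TP1: −52a + 84b = 44.
Solving gives a = −0.05831, b = 0.48771.
Then c = 1740 − a·40 − b·110 = 1688.68.
At (90, 298): z_contact = −5.2 + 145.3 + 1688.68 = 1828.8 ft.
Depth below ground = 1854 − 1828.8 = 25 ft.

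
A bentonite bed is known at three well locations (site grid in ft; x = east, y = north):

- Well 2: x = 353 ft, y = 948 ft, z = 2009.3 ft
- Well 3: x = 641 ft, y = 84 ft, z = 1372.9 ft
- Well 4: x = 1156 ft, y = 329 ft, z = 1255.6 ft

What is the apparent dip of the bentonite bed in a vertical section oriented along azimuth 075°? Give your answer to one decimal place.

Let the plane be z = a·x + b·y + c.
Well 3−Well 2: 288a − 864b = −636.4;  Well 4−Well 2: 803a − 619b = −753.7.
Solving gives a = −0.49904, b = 0.57023.
Unit vector along 075° is (sin 75°, cos 75°) = (0.9659, 0.2588).
Slope in that direction = a·(0.9659) + b·(0.2588) = −0.33445.
Apparent dip = arctan|0.33445| = 18.5° (true dip is 37.2°, so apparent ≤ true as expected).

18.5°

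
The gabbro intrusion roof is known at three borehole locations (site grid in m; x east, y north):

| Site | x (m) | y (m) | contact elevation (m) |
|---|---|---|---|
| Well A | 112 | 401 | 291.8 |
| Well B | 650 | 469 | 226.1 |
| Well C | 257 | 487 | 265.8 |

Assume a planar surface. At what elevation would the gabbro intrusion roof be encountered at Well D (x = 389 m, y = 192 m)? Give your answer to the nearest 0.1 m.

Let the plane be z = a·x + b·y + c.
Well B−Well A: 538a + 68b = −65.7;  Well C−Well A: 145a + 86b = −26.
Solving gives a = −0.10663, b = −0.12254.
Then c = 291.8 − a·112 − b·401 = 352.88.
At (389, 192): z = −41.5 − 23.5 + 352.88 = 287.9 m.

287.9 m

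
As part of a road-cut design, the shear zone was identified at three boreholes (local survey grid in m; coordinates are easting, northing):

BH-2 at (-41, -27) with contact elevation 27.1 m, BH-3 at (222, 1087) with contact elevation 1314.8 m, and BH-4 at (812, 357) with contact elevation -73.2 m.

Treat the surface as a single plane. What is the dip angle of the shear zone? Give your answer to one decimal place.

56.4°

Two edge vectors: BH-2→BH-3 = (263, 1114, 1287.7), BH-2→BH-4 = (853, 384, -100.3).
Normal n = (BH-2→BH-3) × (BH-2→BH-4) = (-606211, 1124787, -849250).
So ∂z/∂easting = −n_x/n_z = −0.71382 and ∂z/∂northing = −n_y/n_z = 1.32445.
Gradient magnitude |∇z| = √(a² + b²) = √(0.50954 + 1.75416) = 1.50456.
True dip = arctan(1.50456) = 56.4°, dipping toward SSE (azimuth ≈ 152°).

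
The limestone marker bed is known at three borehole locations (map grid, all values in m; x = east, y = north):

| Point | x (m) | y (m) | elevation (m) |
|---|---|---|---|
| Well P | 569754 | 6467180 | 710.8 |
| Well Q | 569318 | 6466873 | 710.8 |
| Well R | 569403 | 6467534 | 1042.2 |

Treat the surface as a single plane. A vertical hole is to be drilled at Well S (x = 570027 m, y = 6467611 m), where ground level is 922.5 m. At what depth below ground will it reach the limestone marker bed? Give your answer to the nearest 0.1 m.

80.1 m

Let the plane be z = a·x + b·y + c.
Well Q−Well P: −436a − 307b = 0;  Well R−Well P: −351a + 354b = 331.4.
Solving gives a = −0.388170209, b = 0.551277561.
Then c = 710.8 − a·569754 − b·6467180 = −3343338.89.
At (570027, 6467611): z_contact = −221267.50 + 3565448.82 − 3343338.89 = 842.43 m.
Depth below ground = 922.5 − 842.43 = 80.1 m.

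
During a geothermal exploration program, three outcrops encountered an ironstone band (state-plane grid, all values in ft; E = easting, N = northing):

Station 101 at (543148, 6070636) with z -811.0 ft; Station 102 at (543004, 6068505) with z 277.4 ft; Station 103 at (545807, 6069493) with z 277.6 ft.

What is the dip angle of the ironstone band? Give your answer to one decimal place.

29.0°

Let the plane be z = a·E + b·N + c.
Station 102−Station 101: −144a − 2131b = 1088.4;  Station 103−Station 101: 2659a − 1143b = 1088.6.
Solving gives a = 0.18449, b = −0.52321.
Gradient magnitude |∇z| = √(a² + b²) = √(0.03404 + 0.27375) = 0.55479.
True dip = arctan(0.55479) = 29.0°, dipping toward NNW (azimuth ≈ 341°).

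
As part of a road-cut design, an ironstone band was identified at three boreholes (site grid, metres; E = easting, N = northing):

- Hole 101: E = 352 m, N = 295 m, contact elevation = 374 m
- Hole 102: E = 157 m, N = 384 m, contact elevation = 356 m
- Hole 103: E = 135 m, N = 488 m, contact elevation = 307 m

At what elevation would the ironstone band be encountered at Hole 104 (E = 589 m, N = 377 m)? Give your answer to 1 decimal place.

Two edge vectors: Hole 101→Hole 102 = (-195, 89, -18), Hole 101→Hole 103 = (-217, 193, -67).
Normal n = (Hole 101→Hole 102) × (Hole 101→Hole 103) = (-2489, -9159, -18322).
So ∂z/∂E = −n_x/n_z = −0.13585 and ∂z/∂N = −n_y/n_z = −0.49989.
Intercept c from Hole 101: 374 + 47.82 + 147.47 = 569.29.
At (589, 377): z = −80.0 − 188.5 + 569.29 = 300.8 m.

300.8 m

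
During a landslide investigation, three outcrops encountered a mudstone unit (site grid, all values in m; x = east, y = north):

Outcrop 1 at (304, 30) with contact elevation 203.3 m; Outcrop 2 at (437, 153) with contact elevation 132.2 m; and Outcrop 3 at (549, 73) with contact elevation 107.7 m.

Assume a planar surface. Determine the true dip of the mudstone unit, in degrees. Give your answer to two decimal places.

22.05°

Let the plane be z = a·x + b·y + c.
Outcrop 2−Outcrop 1: 133a + 123b = −71.1;  Outcrop 3−Outcrop 1: 245a + 43b = −95.6.
Solving gives a = −0.35639, b = −0.19269.
Gradient magnitude |∇z| = √(a² + b²) = √(0.12701 + 0.03713) = 0.40514.
True dip = arctan(0.40514) = 22.05°, dipping toward ENE (azimuth ≈ 062°).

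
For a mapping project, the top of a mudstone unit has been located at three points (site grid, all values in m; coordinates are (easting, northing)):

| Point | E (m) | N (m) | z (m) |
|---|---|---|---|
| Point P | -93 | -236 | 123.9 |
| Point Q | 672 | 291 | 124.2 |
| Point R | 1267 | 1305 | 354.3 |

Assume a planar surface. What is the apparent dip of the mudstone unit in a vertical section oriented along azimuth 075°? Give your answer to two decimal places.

8.77°

Let the plane be z = a·E + b·N + c.
Point Q−Point P: 765a + 527b = 0.3;  Point R−Point P: 1360a + 1541b = 230.4.
Solving gives a = −0.26173, b = 0.38050.
Unit vector along 075° is (sin 75°, cos 75°) = (0.9659, 0.2588).
Slope in that direction = a·(0.9659) + b·(0.2588) = −0.15433.
Apparent dip = arctan|0.15433| = 8.77° (true dip is 24.8°, so apparent ≤ true as expected).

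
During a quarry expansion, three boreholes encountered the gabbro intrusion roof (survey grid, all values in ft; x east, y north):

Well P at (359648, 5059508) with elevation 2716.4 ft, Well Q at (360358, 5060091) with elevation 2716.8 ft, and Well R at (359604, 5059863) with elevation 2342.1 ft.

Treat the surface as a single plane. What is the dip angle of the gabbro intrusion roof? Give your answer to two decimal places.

Let the plane be z = a·x + b·y + c.
Well Q−Well P: 710a + 583b = 0.4;  Well R−Well P: −44a + 355b = −374.3.
Solving gives a = 0.78631, b = −0.95691.
Gradient magnitude |∇z| = √(a² + b²) = √(0.61828 + 0.91567) = 1.23853.
True dip = arctan(1.23853) = 51.08°, dipping toward NW (azimuth ≈ 321°).

51.08°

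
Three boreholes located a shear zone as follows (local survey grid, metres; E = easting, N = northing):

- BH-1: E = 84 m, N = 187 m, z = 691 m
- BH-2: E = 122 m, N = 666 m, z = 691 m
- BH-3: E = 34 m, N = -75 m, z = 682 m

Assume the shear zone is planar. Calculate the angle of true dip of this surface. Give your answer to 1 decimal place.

17.2°

Two edge vectors: BH-1→BH-2 = (38, 479, 0), BH-1→BH-3 = (-50, -262, -9).
Normal n = (BH-1→BH-2) × (BH-1→BH-3) = (-4311, 342, 13994).
So ∂z/∂E = −n_x/n_z = 0.30806 and ∂z/∂N = −n_y/n_z = −0.02444.
Gradient magnitude |∇z| = √(a² + b²) = √(0.09490 + 0.00060) = 0.30903.
True dip = arctan(0.30903) = 17.2°, dipping toward W (azimuth ≈ 275°).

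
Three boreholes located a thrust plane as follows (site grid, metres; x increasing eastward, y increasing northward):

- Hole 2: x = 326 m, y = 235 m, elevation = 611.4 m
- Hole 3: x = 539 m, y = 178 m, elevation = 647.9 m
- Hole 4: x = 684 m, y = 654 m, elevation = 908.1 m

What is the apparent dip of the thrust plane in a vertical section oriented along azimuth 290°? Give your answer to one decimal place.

Two edge vectors: Hole 2→Hole 3 = (213, -57, 36.5), Hole 2→Hole 4 = (358, 419, 296.7).
Normal n = (Hole 2→Hole 3) × (Hole 2→Hole 4) = (-32205.4, -50130.1, 109653).
So ∂z/∂x = −n_x/n_z = 0.29370 and ∂z/∂y = −n_y/n_z = 0.45717.
Unit vector along 290° is (sin 290°, cos 290°) = (-0.9397, 0.3420).
Slope in that direction = a·(-0.9397) + b·(0.3420) = −0.11963.
Apparent dip = arctan|0.11963| = 6.8° (true dip is 28.5°, so apparent ≤ true as expected).

6.8°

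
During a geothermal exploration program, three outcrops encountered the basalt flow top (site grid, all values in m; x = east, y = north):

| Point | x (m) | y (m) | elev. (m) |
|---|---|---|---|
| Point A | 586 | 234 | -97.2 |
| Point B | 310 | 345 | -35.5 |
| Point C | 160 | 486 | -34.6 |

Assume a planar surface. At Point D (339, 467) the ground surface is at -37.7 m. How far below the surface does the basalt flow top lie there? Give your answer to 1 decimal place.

Let the plane be z = a·x + b·y + c.
Point B−Point A: −276a + 111b = 61.7;  Point C−Point A: −426a + 252b = 62.6.
Solving gives a = −0.38623, b = −0.40450.
Then c = -97.2 − a·586 − b·234 = 223.78.
At (339, 467): z_contact = −130.93 − 188.90 + 223.78 = -96.05 m.
Depth below ground = -37.7 − (-96.05) = 58.3 m.

58.3 m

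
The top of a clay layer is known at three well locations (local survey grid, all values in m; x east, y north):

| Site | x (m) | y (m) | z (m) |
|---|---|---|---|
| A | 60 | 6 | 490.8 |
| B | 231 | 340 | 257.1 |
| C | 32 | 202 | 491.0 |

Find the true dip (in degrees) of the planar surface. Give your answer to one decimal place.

Two edge vectors: A→B = (171, 334, -233.7), A→C = (-28, 196, 0.2).
Normal n = (A→B) × (A→C) = (45872, 6509.4, 42868).
So ∂z/∂x = −n_x/n_z = −1.07008 and ∂z/∂y = −n_y/n_z = −0.15185.
Gradient magnitude |∇z| = √(a² + b²) = √(1.14506 + 0.02306) = 1.08080.
True dip = arctan(1.08080) = 47.2°, dipping toward E (azimuth ≈ 082°).

47.2°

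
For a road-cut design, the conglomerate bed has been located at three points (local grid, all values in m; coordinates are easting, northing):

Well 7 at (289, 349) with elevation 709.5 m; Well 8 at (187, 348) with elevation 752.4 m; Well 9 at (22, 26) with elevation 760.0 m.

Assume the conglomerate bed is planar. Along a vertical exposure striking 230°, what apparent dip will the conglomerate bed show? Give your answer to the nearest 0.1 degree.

Two edge vectors: Well 7→Well 8 = (-102, -1, 42.9), Well 7→Well 9 = (-267, -323, 50.5).
Normal n = (Well 7→Well 8) × (Well 7→Well 9) = (13806.2, -6303.3, 32679).
So ∂z/∂easting = −n_x/n_z = −0.42248 and ∂z/∂northing = −n_y/n_z = 0.19289.
Unit vector along 230° is (sin 230°, cos 230°) = (-0.7660, -0.6428).
Slope in that direction = a·(-0.7660) + b·(-0.6428) = 0.19965.
Apparent dip = arctan|0.19965| = 11.3° (true dip is 24.9°, so apparent ≤ true as expected).

11.3°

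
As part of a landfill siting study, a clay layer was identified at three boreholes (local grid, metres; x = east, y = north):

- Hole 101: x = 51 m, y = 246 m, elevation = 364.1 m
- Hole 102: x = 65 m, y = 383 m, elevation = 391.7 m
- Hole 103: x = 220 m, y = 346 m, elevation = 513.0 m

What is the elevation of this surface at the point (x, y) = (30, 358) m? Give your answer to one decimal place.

360.4 m

Let the plane be z = a·x + b·y + c.
Hole 102−Hole 101: 14a + 137b = 27.6;  Hole 103−Hole 101: 169a + 100b = 148.9.
Solving gives a = 0.81089, b = 0.11860.
Then c = 364.1 − a·51 − b·246 = 293.57.
At (30, 358): z = 24.3 + 42.5 + 293.57 = 360.4 m.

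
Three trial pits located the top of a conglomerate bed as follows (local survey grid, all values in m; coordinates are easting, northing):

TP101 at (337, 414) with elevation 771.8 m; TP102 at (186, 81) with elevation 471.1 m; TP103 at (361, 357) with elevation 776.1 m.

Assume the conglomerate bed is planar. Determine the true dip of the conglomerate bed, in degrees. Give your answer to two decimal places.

Two edge vectors: TP101→TP102 = (-151, -333, -300.7), TP101→TP103 = (24, -57, 4.3).
Normal n = (TP101→TP102) × (TP101→TP103) = (-18571.8, -6567.5, 16599).
So ∂z/∂easting = −n_x/n_z = 1.11885 and ∂z/∂northing = −n_y/n_z = 0.39566.
Gradient magnitude |∇z| = √(a² + b²) = √(1.25183 + 0.15654) = 1.18675.
True dip = arctan(1.18675) = 49.88°, dipping toward WSW (azimuth ≈ 251°).

49.88°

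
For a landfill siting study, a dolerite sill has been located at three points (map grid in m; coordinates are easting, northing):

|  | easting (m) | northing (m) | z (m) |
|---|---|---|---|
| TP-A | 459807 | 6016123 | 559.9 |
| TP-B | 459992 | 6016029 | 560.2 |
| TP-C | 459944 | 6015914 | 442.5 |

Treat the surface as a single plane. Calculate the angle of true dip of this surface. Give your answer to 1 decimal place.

Two edge vectors: TP-A→TP-B = (185, -94, 0.3), TP-A→TP-C = (137, -209, -117.4).
Normal n = (TP-A→TP-B) × (TP-A→TP-C) = (11098.3, 21760.1, -25787).
So ∂z/∂easting = −n_x/n_z = 0.43038 and ∂z/∂northing = −n_y/n_z = 0.84384.
Gradient magnitude |∇z| = √(a² + b²) = √(0.18523 + 0.71207) = 0.94726.
True dip = arctan(0.94726) = 43.4°, dipping toward SSW (azimuth ≈ 207°).

43.4°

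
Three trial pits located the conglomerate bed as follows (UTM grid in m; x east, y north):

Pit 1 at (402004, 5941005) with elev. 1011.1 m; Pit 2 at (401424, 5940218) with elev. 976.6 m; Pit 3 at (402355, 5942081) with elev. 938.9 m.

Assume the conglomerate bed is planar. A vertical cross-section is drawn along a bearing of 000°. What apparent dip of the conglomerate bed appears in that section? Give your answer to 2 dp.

8.82°

Two edge vectors: Pit 1→Pit 2 = (-580, -787, -34.5), Pit 1→Pit 3 = (351, 1076, -72.2).
Normal n = (Pit 1→Pit 2) × (Pit 1→Pit 3) = (93943.4, -53985.5, -347843).
So ∂z/∂x = −n_x/n_z = 0.27007 and ∂z/∂y = −n_y/n_z = −0.15520.
Unit vector along 000° is (sin 0°, cos 0°) = (0.0000, 1.0000).
Slope in that direction = a·(0.0000) + b·(1.0000) = −0.15520.
Apparent dip = arctan|0.15520| = 8.82° (true dip is 17.3°, so apparent ≤ true as expected).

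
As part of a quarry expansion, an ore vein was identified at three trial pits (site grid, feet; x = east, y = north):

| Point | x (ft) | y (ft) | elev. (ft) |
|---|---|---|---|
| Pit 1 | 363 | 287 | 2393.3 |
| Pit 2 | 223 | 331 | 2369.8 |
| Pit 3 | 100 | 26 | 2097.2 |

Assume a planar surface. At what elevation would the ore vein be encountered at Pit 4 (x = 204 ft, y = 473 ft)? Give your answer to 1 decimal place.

2466.3 ft

Two edge vectors: Pit 1→Pit 2 = (-140, 44, -23.5), Pit 1→Pit 3 = (-263, -261, -296.1).
Normal n = (Pit 1→Pit 2) × (Pit 1→Pit 3) = (-19161.9, -35273.5, 48112).
So ∂z/∂x = −n_x/n_z = 0.39828 and ∂z/∂y = −n_y/n_z = 0.73315.
Intercept c from Pit 1: 2393.3 − 144.57 − 210.42 = 2038.31.
At (204, 473): z = 81.2 + 346.8 + 2038.31 = 2466.3 ft.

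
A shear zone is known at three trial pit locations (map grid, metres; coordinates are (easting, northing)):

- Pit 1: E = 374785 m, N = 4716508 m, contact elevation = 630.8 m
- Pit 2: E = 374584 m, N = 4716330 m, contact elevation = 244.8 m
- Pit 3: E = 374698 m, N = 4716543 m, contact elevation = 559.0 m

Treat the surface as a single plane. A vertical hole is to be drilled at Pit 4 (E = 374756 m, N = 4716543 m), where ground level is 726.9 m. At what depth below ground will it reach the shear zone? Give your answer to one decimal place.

Two edge vectors: Pit 1→Pit 2 = (-201, -178, -386), Pit 1→Pit 3 = (-87, 35, -71.8).
Normal n = (Pit 1→Pit 2) × (Pit 1→Pit 3) = (26290.4, 19150.2, -22521).
So ∂z/∂E = −n_x/n_z = 1.167372674 and ∂z/∂N = −n_y/n_z = 0.850326362.
Intercept c from Pit 1: 630.8 − 437513.77 − 4010571.09 = −4447454.06.
At (374756, 4716543): z_contact = 437479.91 + 4010600.85 − 4447454.06 = 626.71 m.
Depth below ground = 726.9 − 626.71 = 100.2 m.

100.2 m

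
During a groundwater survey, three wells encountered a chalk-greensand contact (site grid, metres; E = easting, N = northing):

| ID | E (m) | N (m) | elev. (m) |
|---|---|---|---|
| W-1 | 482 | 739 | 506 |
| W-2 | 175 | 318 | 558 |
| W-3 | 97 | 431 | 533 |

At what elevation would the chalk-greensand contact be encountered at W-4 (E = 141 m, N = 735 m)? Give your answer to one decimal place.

483.2 m

Two edge vectors: W-1→W-2 = (-307, -421, 52), W-1→W-3 = (-385, -308, 27).
Normal n = (W-1→W-2) × (W-1→W-3) = (4649, -11731, -67529).
So ∂z/∂E = −n_x/n_z = 0.06884 and ∂z/∂N = −n_y/n_z = −0.17372.
Intercept c from W-1: 506 − 33.18 + 128.38 = 601.19.
At (141, 735): z = 9.7 − 127.7 + 601.19 = 483.2 m.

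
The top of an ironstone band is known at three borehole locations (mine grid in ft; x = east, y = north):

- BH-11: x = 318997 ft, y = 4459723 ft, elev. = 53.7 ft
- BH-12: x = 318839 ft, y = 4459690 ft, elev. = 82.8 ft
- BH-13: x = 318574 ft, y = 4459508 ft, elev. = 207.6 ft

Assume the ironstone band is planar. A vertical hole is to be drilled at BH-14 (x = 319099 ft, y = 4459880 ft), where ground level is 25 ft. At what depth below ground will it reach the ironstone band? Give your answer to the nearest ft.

72 ft

Two edge vectors: BH-11→BH-12 = (-158, -33, 29.1), BH-11→BH-13 = (-423, -215, 153.9).
Normal n = (BH-11→BH-12) × (BH-11→BH-13) = (1177.8, 12006.9, 20011).
So ∂z/∂x = −n_x/n_z = −0.05885763 and ∂z/∂y = −n_y/n_z = −0.60001499.
Intercept c from BH-11: 53.7 + 18775.41 + 2675900.66 = 2694729.77.
At (319099, 4459880): z_contact = −18781.4 − 2675994.9 + 2694729.77 = -46.5 ft.
Depth below ground = 25 − (-46.5) = 72 ft.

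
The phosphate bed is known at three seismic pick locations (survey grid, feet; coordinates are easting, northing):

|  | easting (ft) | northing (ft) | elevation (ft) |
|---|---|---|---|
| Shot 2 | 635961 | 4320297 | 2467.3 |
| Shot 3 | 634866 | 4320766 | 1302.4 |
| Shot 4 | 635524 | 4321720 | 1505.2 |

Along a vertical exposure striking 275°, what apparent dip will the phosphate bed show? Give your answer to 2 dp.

Two edge vectors: Shot 2→Shot 3 = (-1095, 469, -1164.9), Shot 2→Shot 4 = (-437, 1423, -962.1).
Normal n = (Shot 2→Shot 3) × (Shot 2→Shot 4) = (1206427.8, -544438.2, -1353232).
So ∂z/∂easting = −n_x/n_z = 0.89152 and ∂z/∂northing = −n_y/n_z = −0.40232.
Unit vector along 275° is (sin 275°, cos 275°) = (-0.9962, 0.0872).
Slope in that direction = a·(-0.9962) + b·(0.0872) = −0.92319.
Apparent dip = arctan|0.92319| = 42.71° (true dip is 44.4°, so apparent ≤ true as expected).

42.71°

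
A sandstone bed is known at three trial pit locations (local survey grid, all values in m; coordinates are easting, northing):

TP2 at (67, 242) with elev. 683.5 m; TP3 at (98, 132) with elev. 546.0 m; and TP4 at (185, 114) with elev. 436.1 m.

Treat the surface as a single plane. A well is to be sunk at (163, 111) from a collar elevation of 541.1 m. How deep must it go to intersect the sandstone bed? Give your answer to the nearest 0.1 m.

84.4 m

Two edge vectors: TP2→TP3 = (31, -110, -137.5), TP2→TP4 = (118, -128, -247.4).
Normal n = (TP2→TP3) × (TP2→TP4) = (9614, -8555.6, 9012).
So ∂z/∂easting = −n_x/n_z = −1.06680 and ∂z/∂northing = −n_y/n_z = 0.94936.
Intercept c from TP2: 683.5 + 71.48 − 229.74 = 525.23.
At (163, 111): z_contact = −173.89 + 105.38 + 525.23 = 456.72 m.
Depth below ground = 541.1 − 456.72 = 84.4 m.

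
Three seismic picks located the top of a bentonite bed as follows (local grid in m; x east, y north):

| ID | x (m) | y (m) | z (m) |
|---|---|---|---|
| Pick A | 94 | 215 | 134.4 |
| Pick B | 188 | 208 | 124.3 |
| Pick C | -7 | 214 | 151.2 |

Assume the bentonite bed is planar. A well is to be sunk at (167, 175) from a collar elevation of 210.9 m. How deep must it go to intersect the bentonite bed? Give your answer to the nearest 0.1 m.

60.2 m

Let the plane be z = a·x + b·y + c.
Pick B−Pick A: 94a − 7b = −10.1;  Pick C−Pick A: −101a − 1b = 16.8.
Solving gives a = −0.15943, b = −0.69800.
Then c = 134.4 − a·94 − b·215 = 299.46.
At (167, 175): z_contact = −26.62 − 122.15 + 299.46 = 150.68 m.
Depth below ground = 210.9 − 150.68 = 60.2 m.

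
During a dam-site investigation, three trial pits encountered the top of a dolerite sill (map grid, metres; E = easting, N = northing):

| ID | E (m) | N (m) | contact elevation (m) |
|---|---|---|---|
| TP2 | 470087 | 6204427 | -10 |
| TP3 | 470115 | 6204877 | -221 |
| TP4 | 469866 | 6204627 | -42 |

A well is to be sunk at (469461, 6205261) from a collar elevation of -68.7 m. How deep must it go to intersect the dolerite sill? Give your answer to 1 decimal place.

Two edge vectors: TP2→TP3 = (28, 450, -211), TP2→TP4 = (-221, 200, -32).
Normal n = (TP2→TP3) × (TP2→TP4) = (27800, 47527, 105050).
So ∂z/∂E = −n_x/n_z = −0.264635888 and ∂z/∂N = −n_y/n_z = −0.452422656.
Intercept c from TP2: -10 + 124401.89 + 2807023.34 = 2931415.23.
At (469461, 6205261): z_contact = −124236.23 − 2807400.66 + 2931415.23 = -221.66 m.
Depth below ground = -68.7 − (-221.66) = 153.0 m.

153.0 m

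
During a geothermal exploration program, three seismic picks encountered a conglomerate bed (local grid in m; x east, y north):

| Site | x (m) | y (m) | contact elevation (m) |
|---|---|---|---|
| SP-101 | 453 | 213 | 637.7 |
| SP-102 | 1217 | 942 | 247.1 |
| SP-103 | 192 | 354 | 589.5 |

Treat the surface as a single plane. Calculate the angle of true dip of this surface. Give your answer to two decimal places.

Two edge vectors: SP-101→SP-102 = (764, 729, -390.6), SP-101→SP-103 = (-261, 141, -48.2).
Normal n = (SP-101→SP-102) × (SP-101→SP-103) = (19936.8, 138771.4, 297993).
So ∂z/∂x = −n_x/n_z = −0.06690 and ∂z/∂y = −n_y/n_z = −0.46569.
Gradient magnitude |∇z| = √(a² + b²) = √(0.00448 + 0.21686) = 0.47047.
True dip = arctan(0.47047) = 25.20°, dipping toward N (azimuth ≈ 008°).

25.20°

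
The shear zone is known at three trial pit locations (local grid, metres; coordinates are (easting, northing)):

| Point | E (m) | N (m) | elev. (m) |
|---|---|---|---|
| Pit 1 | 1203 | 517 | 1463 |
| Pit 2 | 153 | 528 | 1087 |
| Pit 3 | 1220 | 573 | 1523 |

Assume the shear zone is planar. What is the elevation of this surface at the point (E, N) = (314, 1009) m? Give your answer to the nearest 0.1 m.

Two edge vectors: Pit 1→Pit 2 = (-1050, 11, -376), Pit 1→Pit 3 = (17, 56, 60).
Normal n = (Pit 1→Pit 2) × (Pit 1→Pit 3) = (21716, 56608, -58987).
So ∂z/∂E = −n_x/n_z = 0.368149 and ∂z/∂N = −n_y/n_z = 0.959669.
Intercept c from Pit 1: 1463 − 442.88 − 496.15 = 523.97.
At (314, 1009): z = 115.6 + 968.3 + 523.97 = 1607.9 m.

1607.9 m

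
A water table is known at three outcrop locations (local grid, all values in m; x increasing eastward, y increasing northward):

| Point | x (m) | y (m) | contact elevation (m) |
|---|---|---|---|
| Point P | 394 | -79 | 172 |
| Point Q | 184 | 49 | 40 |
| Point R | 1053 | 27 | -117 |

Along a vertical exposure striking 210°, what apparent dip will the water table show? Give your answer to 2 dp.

Let the plane be z = a·x + b·y + c.
Point Q−Point P: −210a + 128b = −132;  Point R−Point P: 659a + 106b = −289.
Solving gives a = −0.21574, b = −1.38519.
Unit vector along 210° is (sin 210°, cos 210°) = (-0.5000, -0.8660).
Slope in that direction = a·(-0.5000) + b·(-0.8660) = 1.30748.
Apparent dip = arctan|1.30748| = 52.59° (true dip is 54.5°, so apparent ≤ true as expected).

52.59°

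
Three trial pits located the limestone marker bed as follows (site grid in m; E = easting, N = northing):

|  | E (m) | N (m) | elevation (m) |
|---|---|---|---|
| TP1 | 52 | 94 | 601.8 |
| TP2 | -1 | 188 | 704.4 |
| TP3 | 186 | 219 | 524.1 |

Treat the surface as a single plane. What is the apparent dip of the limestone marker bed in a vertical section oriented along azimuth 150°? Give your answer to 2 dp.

43.76°

Let the plane be z = a·E + b·N + c.
TP2−TP1: −53a + 94b = 102.6;  TP3−TP1: 134a + 125b = −77.7.
Solving gives a = −1.04723, b = 0.50103.
Unit vector along 150° is (sin 150°, cos 150°) = (0.5000, -0.8660).
Slope in that direction = a·(0.5000) + b·(-0.8660) = −0.95752.
Apparent dip = arctan|0.95752| = 43.76° (true dip is 49.3°, so apparent ≤ true as expected).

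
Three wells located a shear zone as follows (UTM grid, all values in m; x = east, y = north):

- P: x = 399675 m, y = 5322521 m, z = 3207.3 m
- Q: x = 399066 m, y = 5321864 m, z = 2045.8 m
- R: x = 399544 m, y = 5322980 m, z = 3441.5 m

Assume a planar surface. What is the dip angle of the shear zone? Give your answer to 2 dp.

Two edge vectors: P→Q = (-609, -657, -1161.5), P→R = (-131, 459, 234.2).
Normal n = (P→Q) × (P→R) = (379259.1, 294784.3, -365598).
So ∂z/∂x = −n_x/n_z = 1.03737 and ∂z/∂y = −n_y/n_z = 0.80631.
Gradient magnitude |∇z| = √(a² + b²) = √(1.07613 + 0.65013) = 1.31387.
True dip = arctan(1.31387) = 52.72°, dipping toward SW (azimuth ≈ 232°).

52.72°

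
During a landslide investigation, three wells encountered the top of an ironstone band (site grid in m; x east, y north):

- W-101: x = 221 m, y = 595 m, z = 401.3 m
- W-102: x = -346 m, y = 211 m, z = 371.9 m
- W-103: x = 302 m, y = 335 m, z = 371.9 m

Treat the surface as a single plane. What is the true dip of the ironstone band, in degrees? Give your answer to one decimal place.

Two edge vectors: W-101→W-102 = (-567, -384, -29.4), W-101→W-103 = (81, -260, -29.4).
Normal n = (W-101→W-102) × (W-101→W-103) = (3645.6, -19051.2, 178524).
So ∂z/∂x = −n_x/n_z = −0.02042 and ∂z/∂y = −n_y/n_z = 0.10672.
Gradient magnitude |∇z| = √(a² + b²) = √(0.00042 + 0.01139) = 0.10865.
True dip = arctan(0.10865) = 6.2°, dipping toward S (azimuth ≈ 169°).

6.2°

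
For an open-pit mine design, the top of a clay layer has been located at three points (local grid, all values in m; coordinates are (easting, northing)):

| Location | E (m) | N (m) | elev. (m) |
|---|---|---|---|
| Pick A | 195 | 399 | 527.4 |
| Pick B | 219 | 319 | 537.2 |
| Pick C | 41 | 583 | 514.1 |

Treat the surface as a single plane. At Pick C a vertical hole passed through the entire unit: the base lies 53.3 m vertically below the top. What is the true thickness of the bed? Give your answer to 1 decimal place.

52.5 m

Two edge vectors: Pick A→Pick B = (24, -80, 9.8), Pick A→Pick C = (-154, 184, -13.3).
Normal n = (Pick A→Pick B) × (Pick A→Pick C) = (-739.2, -1190, -7904).
So ∂z/∂E = −n_x/n_z = −0.09352 and ∂z/∂N = −n_y/n_z = −0.15056.
|∇z| = √(a²+b²) = 0.17724, so dip δ = arctan(0.17724) = 10.05°.
True thickness = vertical thickness × cos δ = 53.3 × cos 10.05° = 52.5 m.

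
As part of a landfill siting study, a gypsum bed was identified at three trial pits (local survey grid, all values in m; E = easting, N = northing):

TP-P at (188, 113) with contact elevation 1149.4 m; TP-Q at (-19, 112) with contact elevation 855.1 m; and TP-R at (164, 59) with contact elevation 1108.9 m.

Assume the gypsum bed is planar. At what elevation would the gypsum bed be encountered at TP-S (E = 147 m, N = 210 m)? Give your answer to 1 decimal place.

1102.6 m

Let the plane be z = a·E + b·N + c.
TP-Q−TP-P: −207a − 1b = −294.3;  TP-R−TP-P: −24a − 54b = −40.5.
Solving gives a = 1.42117, b = 0.11837.
Then c = 1149.4 − a·188 − b·113 = 868.84.
At (147, 210): z = 208.9 + 24.9 + 868.84 = 1102.6 m.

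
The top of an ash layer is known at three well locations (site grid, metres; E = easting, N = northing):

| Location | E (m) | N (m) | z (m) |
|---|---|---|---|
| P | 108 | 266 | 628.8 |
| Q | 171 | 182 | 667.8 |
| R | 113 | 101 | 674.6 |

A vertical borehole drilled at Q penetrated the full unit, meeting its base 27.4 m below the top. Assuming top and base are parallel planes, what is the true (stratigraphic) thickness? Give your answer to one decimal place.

Let the plane be z = a·E + b·N + c.
Q−P: 63a − 84b = 39;  R−P: 5a − 165b = 45.8.
Solving gives a = 0.25943, b = −0.26971.
|∇z| = √(a²+b²) = 0.37423, so dip δ = arctan(0.37423) = 20.52°.
True thickness = vertical thickness × cos δ = 27.4 × cos 20.52° = 25.7 m.

25.7 m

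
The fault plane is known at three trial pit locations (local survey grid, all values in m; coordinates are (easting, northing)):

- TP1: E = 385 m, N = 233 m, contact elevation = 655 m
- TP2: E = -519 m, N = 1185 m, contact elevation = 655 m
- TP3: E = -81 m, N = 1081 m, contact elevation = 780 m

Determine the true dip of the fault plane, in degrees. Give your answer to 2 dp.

26.94°

Two edge vectors: TP1→TP2 = (-904, 952, 0), TP1→TP3 = (-466, 848, 125).
Normal n = (TP1→TP2) × (TP1→TP3) = (119000, 113000, -322960).
So ∂z/∂E = −n_x/n_z = 0.36847 and ∂z/∂N = −n_y/n_z = 0.34989.
Gradient magnitude |∇z| = √(a² + b²) = √(0.13577 + 0.12242) = 0.50812.
True dip = arctan(0.50812) = 26.94°, dipping toward SW (azimuth ≈ 226°).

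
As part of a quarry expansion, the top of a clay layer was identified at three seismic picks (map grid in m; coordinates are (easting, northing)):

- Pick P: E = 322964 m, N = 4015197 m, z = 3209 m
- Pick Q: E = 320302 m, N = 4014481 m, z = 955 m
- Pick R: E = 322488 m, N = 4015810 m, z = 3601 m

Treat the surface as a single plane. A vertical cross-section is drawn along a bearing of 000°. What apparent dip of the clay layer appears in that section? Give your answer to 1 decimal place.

47.0°

Two edge vectors: Pick P→Pick Q = (-2662, -716, -2254), Pick P→Pick R = (-476, 613, 392).
Normal n = (Pick P→Pick Q) × (Pick P→Pick R) = (1101030, 2116408, -1972622).
So ∂z/∂E = −n_x/n_z = 0.55816 and ∂z/∂N = −n_y/n_z = 1.07289.
Unit vector along 000° is (sin 0°, cos 0°) = (0.0000, 1.0000).
Slope in that direction = a·(0.0000) + b·(1.0000) = 1.07289.
Apparent dip = arctan|1.07289| = 47.0° (true dip is 50.4°, so apparent ≤ true as expected).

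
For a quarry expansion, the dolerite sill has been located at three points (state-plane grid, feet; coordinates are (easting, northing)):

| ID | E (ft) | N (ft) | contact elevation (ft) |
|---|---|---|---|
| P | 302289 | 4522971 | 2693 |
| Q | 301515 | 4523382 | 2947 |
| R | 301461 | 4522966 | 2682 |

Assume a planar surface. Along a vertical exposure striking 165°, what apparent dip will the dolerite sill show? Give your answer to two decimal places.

Let the plane be z = a·E + b·N + c.
Q−P: −774a + 411b = 254;  R−P: −828a − 5b = −11.
Solving gives a = 0.00945, b = 0.63579.
Unit vector along 165° is (sin 165°, cos 165°) = (0.2588, -0.9659).
Slope in that direction = a·(0.2588) + b·(-0.9659) = −0.61168.
Apparent dip = arctan|0.61168| = 31.45° (true dip is 32.5°, so apparent ≤ true as expected).

31.45°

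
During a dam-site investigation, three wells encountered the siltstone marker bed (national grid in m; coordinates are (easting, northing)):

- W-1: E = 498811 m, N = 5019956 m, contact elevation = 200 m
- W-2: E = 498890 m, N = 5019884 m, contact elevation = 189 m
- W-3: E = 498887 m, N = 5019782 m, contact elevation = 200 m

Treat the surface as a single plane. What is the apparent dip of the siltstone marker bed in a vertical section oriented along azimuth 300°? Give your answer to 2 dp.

8.52°

Two edge vectors: W-1→W-2 = (79, -72, -11), W-1→W-3 = (76, -174, 0).
Normal n = (W-1→W-2) × (W-1→W-3) = (-1914, -836, -8274).
So ∂z/∂E = −n_x/n_z = −0.23133 and ∂z/∂N = −n_y/n_z = −0.10104.
Unit vector along 300° is (sin 300°, cos 300°) = (-0.8660, 0.5000).
Slope in that direction = a·(-0.8660) + b·(0.5000) = 0.14982.
Apparent dip = arctan|0.14982| = 8.52° (true dip is 14.2°, so apparent ≤ true as expected).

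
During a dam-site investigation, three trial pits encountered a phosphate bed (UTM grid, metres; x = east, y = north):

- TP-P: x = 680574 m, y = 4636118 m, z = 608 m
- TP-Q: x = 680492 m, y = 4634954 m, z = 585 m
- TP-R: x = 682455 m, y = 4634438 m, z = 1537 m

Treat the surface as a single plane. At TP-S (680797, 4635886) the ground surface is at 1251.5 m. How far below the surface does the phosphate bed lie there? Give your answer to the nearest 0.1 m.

532.9 m

Two edge vectors: TP-P→TP-Q = (-82, -1164, -23), TP-P→TP-R = (1881, -1680, 929).
Normal n = (TP-P→TP-Q) × (TP-P→TP-R) = (-1119996, 32915, 2327244).
So ∂z/∂x = −n_x/n_z = 0.481254222 and ∂z/∂y = −n_y/n_z = −0.014143339.
Intercept c from TP-P: 608 − 327529.11 + 65570.19 = −261350.92.
At (680797, 4635886): z_contact = 327636.43 − 65566.91 − 261350.92 = 718.60 m.
Depth below ground = 1251.5 − 718.60 = 532.9 m.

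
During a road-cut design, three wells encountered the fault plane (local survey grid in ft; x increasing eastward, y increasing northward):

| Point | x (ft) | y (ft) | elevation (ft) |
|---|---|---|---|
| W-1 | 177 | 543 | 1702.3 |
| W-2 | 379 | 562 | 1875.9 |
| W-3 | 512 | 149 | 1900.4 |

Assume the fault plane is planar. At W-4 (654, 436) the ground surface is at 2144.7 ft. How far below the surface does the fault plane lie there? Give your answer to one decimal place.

64.5 ft

Let the plane be z = a·x + b·y + c.
W-2−W-1: 202a + 19b = 173.6;  W-3−W-1: 335a − 394b = 198.1.
Solving gives a = 0.83956, b = 0.21104.
Then c = 1702.3 − a·177 − b·543 = 1439.10.
At (654, 436): z_contact = 549.07 + 92.01 + 1439.10 = 2080.19 ft.
Depth below ground = 2144.7 − 2080.19 = 64.5 ft.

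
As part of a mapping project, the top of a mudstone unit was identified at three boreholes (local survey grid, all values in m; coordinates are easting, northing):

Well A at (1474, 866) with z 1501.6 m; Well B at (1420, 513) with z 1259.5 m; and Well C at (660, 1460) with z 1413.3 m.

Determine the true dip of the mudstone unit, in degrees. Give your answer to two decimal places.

39.14°

Let the plane be z = a·easting + b·northing + c.
Well B−Well A: −54a − 353b = −242.1;  Well C−Well A: −814a + 594b = −88.3.
Solving gives a = 0.54780, b = 0.60204.
Gradient magnitude |∇z| = √(a² + b²) = √(0.30009 + 0.36245) = 0.81396.
True dip = arctan(0.81396) = 39.14°, dipping toward SW (azimuth ≈ 222°).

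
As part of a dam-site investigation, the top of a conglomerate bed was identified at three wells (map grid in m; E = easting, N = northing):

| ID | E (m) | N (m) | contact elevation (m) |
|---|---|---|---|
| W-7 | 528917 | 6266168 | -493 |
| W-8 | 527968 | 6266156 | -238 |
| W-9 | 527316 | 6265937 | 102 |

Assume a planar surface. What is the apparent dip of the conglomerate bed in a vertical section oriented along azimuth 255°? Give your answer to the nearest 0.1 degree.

24.3°

Let the plane be z = a·E + b·N + c.
W-8−W-7: −949a − 12b = 255;  W-9−W-7: −1601a − 231b = 595.
Solving gives a = −0.25882, b = −0.78197.
Unit vector along 255° is (sin 255°, cos 255°) = (-0.9659, -0.2588).
Slope in that direction = a·(-0.9659) + b·(-0.2588) = 0.45239.
Apparent dip = arctan|0.45239| = 24.3° (true dip is 39.5°, so apparent ≤ true as expected).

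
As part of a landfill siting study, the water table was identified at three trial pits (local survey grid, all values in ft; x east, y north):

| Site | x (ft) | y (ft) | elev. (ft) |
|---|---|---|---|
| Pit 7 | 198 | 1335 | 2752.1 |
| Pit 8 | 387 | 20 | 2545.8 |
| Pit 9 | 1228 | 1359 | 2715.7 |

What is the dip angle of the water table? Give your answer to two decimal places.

8.88°

Two edge vectors: Pit 7→Pit 8 = (189, -1315, -206.3), Pit 7→Pit 9 = (1030, 24, -36.4).
Normal n = (Pit 7→Pit 8) × (Pit 7→Pit 9) = (52817.2, -205609.4, 1358986).
So ∂z/∂x = −n_x/n_z = −0.03887 and ∂z/∂y = −n_y/n_z = 0.15130.
Gradient magnitude |∇z| = √(a² + b²) = √(0.00151 + 0.02289) = 0.15621.
True dip = arctan(0.15621) = 8.88°, dipping toward SSE (azimuth ≈ 166°).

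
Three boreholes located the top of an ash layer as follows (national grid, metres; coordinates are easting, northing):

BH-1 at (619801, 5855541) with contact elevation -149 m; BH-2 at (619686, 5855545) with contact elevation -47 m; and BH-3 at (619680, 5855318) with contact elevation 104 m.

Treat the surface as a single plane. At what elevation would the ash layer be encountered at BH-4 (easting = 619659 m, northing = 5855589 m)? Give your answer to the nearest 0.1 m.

-50.7 m

Let the plane be z = a·easting + b·northing + c.
BH-2−BH-1: −115a + 4b = 102;  BH-3−BH-1: −121a − 223b = 253.
Solving gives a = −0.909257913, b = −0.641164989.
Then c = -149 − a·619801 − b·5855541 = 4317777.84.
At (619659, 5855589): z = −563429.8 − 3754398.7 + 4317777.84 = -50.7 m.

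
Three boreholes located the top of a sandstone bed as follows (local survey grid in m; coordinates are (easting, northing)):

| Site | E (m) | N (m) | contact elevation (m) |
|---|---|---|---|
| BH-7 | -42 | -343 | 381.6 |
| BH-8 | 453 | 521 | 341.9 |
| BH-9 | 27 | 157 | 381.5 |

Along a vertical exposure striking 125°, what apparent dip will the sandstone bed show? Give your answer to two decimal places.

5.39°

Two edge vectors: BH-7→BH-8 = (495, 864, -39.7), BH-7→BH-9 = (69, 500, -0.1).
Normal n = (BH-7→BH-8) × (BH-7→BH-9) = (19763.6, -2689.8, 187884).
So ∂z/∂E = −n_x/n_z = −0.10519 and ∂z/∂N = −n_y/n_z = 0.01432.
Unit vector along 125° is (sin 125°, cos 125°) = (0.8192, -0.5736).
Slope in that direction = a·(0.8192) + b·(-0.5736) = −0.09438.
Apparent dip = arctan|0.09438| = 5.39° (true dip is 6.1°, so apparent ≤ true as expected).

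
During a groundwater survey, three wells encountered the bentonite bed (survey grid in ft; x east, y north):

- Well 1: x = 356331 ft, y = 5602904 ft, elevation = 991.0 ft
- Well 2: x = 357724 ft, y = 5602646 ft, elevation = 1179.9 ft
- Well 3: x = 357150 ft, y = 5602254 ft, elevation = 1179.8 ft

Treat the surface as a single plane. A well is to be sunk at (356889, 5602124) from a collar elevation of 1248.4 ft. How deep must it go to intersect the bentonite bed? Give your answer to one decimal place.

Two edge vectors: Well 1→Well 2 = (1393, -258, 188.9), Well 1→Well 3 = (819, -650, 188.8).
Normal n = (Well 1→Well 2) × (Well 1→Well 3) = (74074.6, -108289.3, -694148).
So ∂z/∂x = −n_x/n_z = 0.106712978 and ∂z/∂y = −n_y/n_z = −0.156003187.
Intercept c from Well 1: 991 − 38025.14 + 874070.88 = 837036.74.
At (356889, 5602124): z_contact = 38084.69 − 873949.20 + 837036.74 = 1172.23 ft.
Depth below ground = 1248.4 − 1172.23 = 76.2 ft.

76.2 ft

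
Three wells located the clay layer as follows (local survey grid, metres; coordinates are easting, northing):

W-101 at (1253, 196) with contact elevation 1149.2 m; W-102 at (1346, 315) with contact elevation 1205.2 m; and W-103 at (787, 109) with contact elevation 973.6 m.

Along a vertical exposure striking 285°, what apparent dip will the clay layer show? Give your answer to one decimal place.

Two edge vectors: W-101→W-102 = (93, 119, 56), W-101→W-103 = (-466, -87, -175.6).
Normal n = (W-101→W-102) × (W-101→W-103) = (-16024.4, -9765.2, 47363).
So ∂z/∂easting = −n_x/n_z = 0.33833 and ∂z/∂northing = −n_y/n_z = 0.20618.
Unit vector along 285° is (sin 285°, cos 285°) = (-0.9659, 0.2588).
Slope in that direction = a·(-0.9659) + b·(0.2588) = −0.27344.
Apparent dip = arctan|0.27344| = 15.3° (true dip is 21.6°, so apparent ≤ true as expected).

15.3°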